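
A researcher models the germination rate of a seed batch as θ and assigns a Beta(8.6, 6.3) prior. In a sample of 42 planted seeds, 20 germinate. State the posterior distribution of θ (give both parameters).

The binomial likelihood is conjugate to the Beta prior: with 20 successes and 22 failures, the posterior is Beta(8.6+20, 6.3+22) = Beta(28.6, 28.3).

Posterior: Beta(28.6, 28.3)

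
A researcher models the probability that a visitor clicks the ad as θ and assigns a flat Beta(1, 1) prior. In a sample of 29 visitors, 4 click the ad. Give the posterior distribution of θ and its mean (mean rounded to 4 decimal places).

The binomial likelihood is conjugate to the Beta prior: with 4 successes and 25 failures, the posterior is Beta(1+4, 1+25) = Beta(5, 26).
Posterior mean = α/(α+β) = 5/31 = 0.1613.

Posterior: Beta(5, 26); mean ≈ 0.1613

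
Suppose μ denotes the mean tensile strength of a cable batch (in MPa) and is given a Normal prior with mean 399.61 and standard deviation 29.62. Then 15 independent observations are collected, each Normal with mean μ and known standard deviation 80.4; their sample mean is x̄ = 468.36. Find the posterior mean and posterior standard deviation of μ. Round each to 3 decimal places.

Posterior mean ≈ 445.714; posterior SD ≈ 17.000

Prior precision 1/τ₀² = 1/29.62² = 0.00113980; data precision n/σ² = 15/80.4² = 0.00232049.
Posterior precision = 0.00113980 + 0.00232049 = 0.00346029, giving posterior SD = 1/√0.00346029 = 17.000.
Posterior mean = (0.00113980·399.61 + 0.00232049·468.36) / 0.00346029 = 445.714.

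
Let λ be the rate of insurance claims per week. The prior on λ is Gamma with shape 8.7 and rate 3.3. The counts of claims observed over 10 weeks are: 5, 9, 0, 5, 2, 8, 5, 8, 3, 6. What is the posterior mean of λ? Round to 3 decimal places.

Total count ∑xᵢ = 51 over n = 10 weeks.
Gamma is conjugate to the Poisson likelihood: posterior is Gamma(shape = 8.7+51 = 59.7, rate = 3.3+10 = 13.3).
E[λ | data] = 59.7/13.3 = 4.489.

Posterior mean ≈ 4.489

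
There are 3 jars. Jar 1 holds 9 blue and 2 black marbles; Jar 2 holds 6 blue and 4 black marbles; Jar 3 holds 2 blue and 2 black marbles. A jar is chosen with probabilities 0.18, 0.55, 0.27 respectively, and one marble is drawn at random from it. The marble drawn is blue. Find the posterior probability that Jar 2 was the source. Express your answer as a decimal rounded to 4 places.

Posterior probability ≈ 0.5390

P(blue|Jar 1) = 0.8182; P(blue|Jar 2) = 0.6; P(blue|Jar 3) = 0.5.
Prior × likelihood for each source: 0.18·0.8182=0.1473, 0.55·0.6=0.3300, 0.27·0.5=0.1350. Summing gives P(blue) = 0.61227.
P(Jar 2 | blue) = 0.3300 / 0.61227 = 0.5390.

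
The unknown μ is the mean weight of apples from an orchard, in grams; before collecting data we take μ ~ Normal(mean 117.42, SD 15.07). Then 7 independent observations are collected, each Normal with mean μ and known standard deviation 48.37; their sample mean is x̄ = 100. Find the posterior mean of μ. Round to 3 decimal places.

Posterior mean ≈ 110.372

With known σ, the Normal prior is conjugate. Weight on the data is w = (n/σ²)/(n/σ² + 1/τ₀²) = 0.00299189/(0.00299189+0.00440325) = 0.40458.
Posterior mean = w·x̄ + (1−w)·μ₀ = 0.40458·100 + 0.59542·117.42 = 110.372.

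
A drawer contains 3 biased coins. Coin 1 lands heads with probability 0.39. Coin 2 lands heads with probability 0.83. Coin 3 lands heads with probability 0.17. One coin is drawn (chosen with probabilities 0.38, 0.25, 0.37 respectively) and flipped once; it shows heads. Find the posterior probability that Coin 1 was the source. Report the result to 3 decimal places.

P(heads|C1) = 0.39; P(heads|C2) = 0.83; P(heads|C3) = 0.17.
Prior × likelihood for each source: 0.38·0.39=0.1482, 0.25·0.83=0.2075, 0.37·0.17=0.06290. Summing gives P(heads) = 0.41860.
P(Coin 1 | heads) = 0.1482 / 0.41860 = 0.354.

Posterior probability ≈ 0.354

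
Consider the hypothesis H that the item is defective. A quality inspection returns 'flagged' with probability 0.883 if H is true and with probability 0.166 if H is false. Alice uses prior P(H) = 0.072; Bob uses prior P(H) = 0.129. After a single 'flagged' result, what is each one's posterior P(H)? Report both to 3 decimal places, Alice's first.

The likelihood ratio for a 'flagged' result is 0.883/0.166 = 5.3193.
Alice: prior odds 0.072/0.928 = 0.077586; posterior odds 0.41270; posterior probability 0.292.
Bob: prior odds 0.129/0.871 = 0.14811; posterior odds 0.78781; posterior probability 0.441.

Alice: 0.292; Bob: 0.441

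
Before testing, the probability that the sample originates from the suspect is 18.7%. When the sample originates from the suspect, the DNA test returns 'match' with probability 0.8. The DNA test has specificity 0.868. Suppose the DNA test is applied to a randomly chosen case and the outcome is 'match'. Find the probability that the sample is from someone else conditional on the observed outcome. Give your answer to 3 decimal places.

P(¬H | E) ≈ 0.418

Let H be the event that the sample originates from the suspect. P(H) = 0.187, so P(¬H) = 0.813. With E the 'match' result, P(E|H) = 0.8 and P(E|¬H) = 0.132.
P(E) = 0.8·0.187 + 0.132·0.813 = 0.14960 + 0.10732 = 0.25692.
By Bayes' theorem, P(H|E) = 0.14960 / 0.25692 = 0.582. Hence P(¬H|E) = 1 − 0.582 = 0.418.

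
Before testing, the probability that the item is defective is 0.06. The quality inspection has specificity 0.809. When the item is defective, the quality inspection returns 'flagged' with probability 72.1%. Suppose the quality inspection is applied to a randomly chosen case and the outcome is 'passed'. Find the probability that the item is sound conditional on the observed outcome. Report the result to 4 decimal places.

Write H for 'the item is defective'. Prior odds H:¬H = 0.06/0.94 = 0.063830. For the 'passed' outcome, the likelihood ratio is 0.279/0.809 = 0.34487.
Posterior odds = 0.063830 × 0.34487 = 0.022013, so P(H|E) = 0.022013/(1+0.022013) = 0.0215. Then P(¬H|E) = 1 − 0.0215 = 0.9785.

P(¬H | E) ≈ 0.9785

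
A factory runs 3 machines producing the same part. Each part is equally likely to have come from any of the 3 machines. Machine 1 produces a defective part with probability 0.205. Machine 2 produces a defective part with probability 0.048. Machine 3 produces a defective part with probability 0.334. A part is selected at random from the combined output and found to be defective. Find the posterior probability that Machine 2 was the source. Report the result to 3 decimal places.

Posterior probability ≈ 0.082

P(defective|M1) = 0.205; P(defective|M2) = 0.048; P(defective|M3) = 0.334.
Prior × likelihood for each source: 0.333333·0.205=0.06833, 0.333333·0.048=0.01600, 0.333333·0.334=0.1113. Summing gives P(defective) = 0.19567.
P(Machine 2 | defective) = 0.01600 / 0.19567 = 0.082.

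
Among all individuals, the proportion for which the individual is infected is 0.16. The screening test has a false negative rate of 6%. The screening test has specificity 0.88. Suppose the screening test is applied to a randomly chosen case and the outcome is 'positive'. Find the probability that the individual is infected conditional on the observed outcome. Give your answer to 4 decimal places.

Let H be the event that the individual is infected. P(H) = 0.16, so P(¬H) = 0.84. With E the 'positive' result, P(E|H) = 0.94 and P(E|¬H) = 0.12.
P(E) = 0.94·0.16 + 0.12·0.84 = 0.15040 + 0.10080 = 0.25120.
By Bayes' theorem, P(H|E) = 0.15040 / 0.25120 = 0.5987.

P(H | E) ≈ 0.5987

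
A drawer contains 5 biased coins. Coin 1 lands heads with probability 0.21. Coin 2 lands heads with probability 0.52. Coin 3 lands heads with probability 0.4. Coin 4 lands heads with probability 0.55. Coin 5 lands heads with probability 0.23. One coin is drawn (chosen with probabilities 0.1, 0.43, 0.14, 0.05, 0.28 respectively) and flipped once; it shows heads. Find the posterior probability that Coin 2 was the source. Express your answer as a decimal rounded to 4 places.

Posterior probability ≈ 0.5697

Tabulate prior·likelihood by source: [1] prior 0.1, lik 0.21, product 0.02100; [2] prior 0.43, lik 0.52, product 0.2236; [3] prior 0.14, lik 0.4, product 0.05600; [4] prior 0.05, lik 0.55, product 0.02750; [5] prior 0.28, lik 0.23, product 0.06440.
Normalizing constant = 0.39250; the posterior for Coin 2 is its product over the sum, 0.2236/0.39250 = 0.5697.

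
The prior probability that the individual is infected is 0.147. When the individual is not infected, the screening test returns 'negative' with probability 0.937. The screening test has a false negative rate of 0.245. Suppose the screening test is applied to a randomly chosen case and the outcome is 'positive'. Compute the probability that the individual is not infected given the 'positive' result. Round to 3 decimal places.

Let H be the event that the individual is infected. P(H) = 0.147, so P(¬H) = 0.853. With E the 'positive' result, P(E|H) = 0.755 and P(E|¬H) = 0.063.
P(E) = 0.755·0.147 + 0.063·0.853 = 0.11099 + 0.053739 = 0.16472.
By Bayes' theorem, P(H|E) = 0.11099 / 0.16472 = 0.674. Hence P(¬H|E) = 1 − 0.674 = 0.326.

P(¬H | E) ≈ 0.326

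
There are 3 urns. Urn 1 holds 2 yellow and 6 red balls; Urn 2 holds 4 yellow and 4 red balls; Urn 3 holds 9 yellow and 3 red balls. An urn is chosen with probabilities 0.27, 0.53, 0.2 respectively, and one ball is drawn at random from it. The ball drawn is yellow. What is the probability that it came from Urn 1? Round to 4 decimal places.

Tabulate prior·likelihood by source: [1] prior 0.27, lik 0.25, product 0.06750; [2] prior 0.53, lik 0.5, product 0.2650; [3] prior 0.2, lik 0.75, product 0.1500.
Normalizing constant = 0.48250; the posterior for Urn 1 is its product over the sum, 0.06750/0.48250 = 0.1399.

Posterior probability ≈ 0.1399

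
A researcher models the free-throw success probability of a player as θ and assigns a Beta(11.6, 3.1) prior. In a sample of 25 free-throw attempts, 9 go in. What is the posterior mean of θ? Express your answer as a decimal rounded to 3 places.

Observing 9 successes and 16 failures updates Beta(11.6, 3.1) by adding the success and failure counts to the two shape parameters: α = 11.6+9 = 20.6, β = 3.1+16 = 19.1.
E[θ | data] = 20.6/(20.6+19.1) = 0.519.

Posterior mean ≈ 0.519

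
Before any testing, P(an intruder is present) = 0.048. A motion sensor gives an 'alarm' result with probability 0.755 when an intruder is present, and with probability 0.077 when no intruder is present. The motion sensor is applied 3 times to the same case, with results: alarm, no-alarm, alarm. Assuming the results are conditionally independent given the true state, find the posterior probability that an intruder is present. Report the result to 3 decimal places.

Let H be the event that an intruder is present; start with P(H) = 0.048. P('alarm'|H) = 0.755, P('alarm'|¬H) = 0.077.
Update on result 1 ('alarm'): P(H) ← 0.755·0.0480 / (0.755·0.0480 + 0.077·0.9520) = 0.036240/0.10954 = 0.3308.
Update on result 2 ('no-alarm'): P(H) ← 0.245·0.3308 / (0.245·0.3308 + 0.923·0.6692) = 0.081052/0.69870 = 0.1160.
Update on result 3 ('alarm'): P(H) ← 0.755·0.1160 / (0.755·0.1160 + 0.077·0.8840) = 0.087583/0.15565 = 0.5627.

Posterior P(H) ≈ 0.563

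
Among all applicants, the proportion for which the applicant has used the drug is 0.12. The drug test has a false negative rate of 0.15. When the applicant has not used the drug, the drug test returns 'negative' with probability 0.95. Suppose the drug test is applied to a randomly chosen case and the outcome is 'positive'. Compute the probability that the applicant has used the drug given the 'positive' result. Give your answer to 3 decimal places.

P(H | E) ≈ 0.699

Let H be the event that the applicant has used the drug. P(H) = 0.12, so P(¬H) = 0.88. With E the 'positive' result, P(E|H) = 0.85 and P(E|¬H) = 0.05.
P(E) = 0.85·0.12 + 0.05·0.88 = 0.10200 + 0.044000 = 0.14600.
By Bayes' theorem, P(H|E) = 0.10200 / 0.14600 = 0.699.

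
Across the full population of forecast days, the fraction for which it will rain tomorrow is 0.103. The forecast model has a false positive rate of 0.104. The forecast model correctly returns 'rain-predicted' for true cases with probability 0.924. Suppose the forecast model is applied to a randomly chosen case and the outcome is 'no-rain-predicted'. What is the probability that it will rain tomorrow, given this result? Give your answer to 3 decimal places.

Let H be the event that it will rain tomorrow. P(H) = 0.103, so P(¬H) = 0.897. With E the 'no-rain-predicted' result, P(E|H) = 0.076 and P(E|¬H) = 0.896.
P(E) = 0.076·0.103 + 0.896·0.897 = 0.0078280 + 0.80371 = 0.81154.
By Bayes' theorem, P(H|E) = 0.0078280 / 0.81154 = 0.010.

P(H | E) ≈ 0.010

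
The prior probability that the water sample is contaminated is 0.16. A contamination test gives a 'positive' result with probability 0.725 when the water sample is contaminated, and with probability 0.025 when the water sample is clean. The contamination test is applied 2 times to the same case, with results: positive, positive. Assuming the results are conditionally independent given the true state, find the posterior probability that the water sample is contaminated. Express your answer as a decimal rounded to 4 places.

Posterior P(H) ≈ 0.9938

Let H be the event that the water sample is contaminated; start with P(H) = 0.16. P('positive'|H) = 0.725, P('positive'|¬H) = 0.025.
Update on result 1 ('positive'): P(H) ← 0.725·0.1600 / (0.725·0.1600 + 0.025·0.8400) = 0.11600/0.13700 = 0.8467.
Update on result 2 ('positive'): P(H) ← 0.725·0.8467 / (0.725·0.8467 + 0.025·0.1533) = 0.61387/0.61770 = 0.9938.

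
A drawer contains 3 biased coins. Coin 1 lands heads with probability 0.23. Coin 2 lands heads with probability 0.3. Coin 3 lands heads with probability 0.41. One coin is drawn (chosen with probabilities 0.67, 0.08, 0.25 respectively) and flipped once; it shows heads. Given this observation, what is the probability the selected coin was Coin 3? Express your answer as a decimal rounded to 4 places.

P(heads|C1) = 0.23; P(heads|C2) = 0.3; P(heads|C3) = 0.41.
Prior × likelihood for each source: 0.67·0.23=0.1541, 0.08·0.3=0.02400, 0.25·0.41=0.1025. Summing gives P(heads) = 0.28060.
P(Coin 3 | heads) = 0.1025 / 0.28060 = 0.3653.

Posterior probability ≈ 0.3653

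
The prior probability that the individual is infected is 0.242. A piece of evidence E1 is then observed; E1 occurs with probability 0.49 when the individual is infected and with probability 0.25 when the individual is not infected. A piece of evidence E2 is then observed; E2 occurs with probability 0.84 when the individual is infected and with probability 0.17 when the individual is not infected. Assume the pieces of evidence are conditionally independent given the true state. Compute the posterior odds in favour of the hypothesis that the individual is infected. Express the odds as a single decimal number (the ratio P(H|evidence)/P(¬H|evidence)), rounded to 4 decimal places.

Prior odds = 0.242/(1−0.242) = 0.31926.
Likelihood ratio for E1 = 0.49/0.25 = 1.9600.
Likelihood ratio for E2 = 0.84/0.17 = 4.9412.
Posterior odds = prior odds × LR₁ × LR₂ = 3.0920.

Posterior odds ≈ 3.0920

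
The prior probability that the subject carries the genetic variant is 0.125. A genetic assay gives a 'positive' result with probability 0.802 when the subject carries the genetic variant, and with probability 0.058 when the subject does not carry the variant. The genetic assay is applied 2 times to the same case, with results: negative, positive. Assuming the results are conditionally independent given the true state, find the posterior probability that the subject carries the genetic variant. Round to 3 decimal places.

Let H be the event that the subject carries the genetic variant; start with P(H) = 0.125. P('positive'|H) = 0.802, P('positive'|¬H) = 0.058.
Update on result 1 ('negative'): P(H) ← 0.198·0.1250 / (0.198·0.1250 + 0.942·0.8750) = 0.024750/0.84900 = 0.0292.
Update on result 2 ('positive'): P(H) ← 0.802·0.0292 / (0.802·0.0292 + 0.058·0.9708) = 0.023380/0.079689 = 0.2934.

Posterior P(H) ≈ 0.293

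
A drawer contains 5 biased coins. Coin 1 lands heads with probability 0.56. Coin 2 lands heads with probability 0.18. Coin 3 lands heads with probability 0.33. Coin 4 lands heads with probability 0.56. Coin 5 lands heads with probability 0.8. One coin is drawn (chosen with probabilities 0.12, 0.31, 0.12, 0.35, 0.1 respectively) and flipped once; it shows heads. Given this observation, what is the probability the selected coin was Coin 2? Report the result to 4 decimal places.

Posterior probability ≈ 0.1272

P(heads|C1) = 0.56; P(heads|C2) = 0.18; P(heads|C3) = 0.33; P(heads|C4) = 0.56; P(heads|C5) = 0.8.
Prior × likelihood for each source: 0.12·0.56=0.06720, 0.31·0.18=0.05580, 0.12·0.33=0.03960, 0.35·0.56=0.1960, 0.1·0.8=0.08000. Summing gives P(heads) = 0.43860.
P(Coin 2 | heads) = 0.05580 / 0.43860 = 0.1272.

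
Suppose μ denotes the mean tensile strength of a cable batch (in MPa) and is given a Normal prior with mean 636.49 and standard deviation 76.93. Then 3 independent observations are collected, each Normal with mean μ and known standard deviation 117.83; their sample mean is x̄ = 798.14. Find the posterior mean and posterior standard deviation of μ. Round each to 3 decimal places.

Prior precision 1/τ₀² = 1/76.93² = 0.00016897; data precision n/σ² = 3/117.83² = 0.00021608.
Posterior precision = 0.00016897 + 0.00021608 = 0.00038505, giving posterior SD = 1/√0.00038505 = 50.962.
Posterior mean = (0.00016897·636.49 + 0.00021608·798.14) / 0.00038505 = 727.203.

Posterior mean ≈ 727.203; posterior SD ≈ 50.962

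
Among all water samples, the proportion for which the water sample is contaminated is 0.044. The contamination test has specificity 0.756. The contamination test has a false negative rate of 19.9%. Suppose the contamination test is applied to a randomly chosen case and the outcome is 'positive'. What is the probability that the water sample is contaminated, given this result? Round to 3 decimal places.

Let H be the event that the water sample is contaminated. P(H) = 0.044, so P(¬H) = 0.956. With E the 'positive' result, P(E|H) = 0.801 and P(E|¬H) = 0.244.
P(E) = 0.801·0.044 + 0.244·0.956 = 0.035244 + 0.23326 = 0.26851.
By Bayes' theorem, P(H|E) = 0.035244 / 0.26851 = 0.131.

P(H | E) ≈ 0.131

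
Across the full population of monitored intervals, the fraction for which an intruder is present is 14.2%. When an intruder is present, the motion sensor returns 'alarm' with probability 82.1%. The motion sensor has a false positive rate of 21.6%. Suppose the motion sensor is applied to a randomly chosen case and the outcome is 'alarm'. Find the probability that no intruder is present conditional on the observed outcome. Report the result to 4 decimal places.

Let H be the event that an intruder is present. P(H) = 0.142, so P(¬H) = 0.858. With E the 'alarm' result, P(E|H) = 0.821 and P(E|¬H) = 0.216.
P(E) = 0.821·0.142 + 0.216·0.858 = 0.11658 + 0.18533 = 0.30191.
By Bayes' theorem, P(H|E) = 0.11658 / 0.30191 = 0.3861. Hence P(¬H|E) = 1 − 0.3861 = 0.6139.

P(¬H | E) ≈ 0.6139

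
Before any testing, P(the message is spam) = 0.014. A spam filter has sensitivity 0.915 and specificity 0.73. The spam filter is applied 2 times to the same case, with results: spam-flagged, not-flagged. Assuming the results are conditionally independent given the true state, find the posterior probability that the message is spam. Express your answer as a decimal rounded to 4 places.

With H the event that the message is spam, the joint likelihood of the observed sequence is P(data|H) = 0.915·0.085 = 0.077775 and P(data|¬H) = 0.27·0.73 = 0.19710.
Bayes: P(H|data) = 0.014·0.077775 / (0.014·0.077775 + 0.986·0.19710) = 0.0010889/0.19543 = 0.0056.

Posterior P(H) ≈ 0.0056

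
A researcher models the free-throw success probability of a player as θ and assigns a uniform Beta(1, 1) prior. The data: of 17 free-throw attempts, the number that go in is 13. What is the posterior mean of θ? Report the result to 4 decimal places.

Posterior mean ≈ 0.7368

Observing 13 successes and 4 failures updates Beta(1, 1) by adding the success and failure counts to the two shape parameters: α = 1+13 = 14, β = 1+4 = 5.
E[θ | data] = 14/(14+5) = 0.7368.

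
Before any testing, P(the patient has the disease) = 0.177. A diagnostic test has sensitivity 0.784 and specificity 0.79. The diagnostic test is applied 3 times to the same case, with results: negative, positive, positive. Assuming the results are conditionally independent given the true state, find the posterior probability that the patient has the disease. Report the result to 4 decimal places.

Posterior P(H) ≈ 0.4504

Let H be the event that the patient has the disease; start with P(H) = 0.177. P('positive'|H) = 0.784, P('positive'|¬H) = 0.21.
Update on result 1 ('negative'): P(H) ← 0.216·0.1770 / (0.216·0.1770 + 0.79·0.8230) = 0.038232/0.68840 = 0.0555.
Update on result 2 ('positive'): P(H) ← 0.784·0.0555 / (0.784·0.0555 + 0.21·0.9445) = 0.043541/0.24188 = 0.1800.
Update on result 3 ('positive'): P(H) ← 0.784·0.1800 / (0.784·0.1800 + 0.21·0.8200) = 0.14113/0.31333 = 0.4504.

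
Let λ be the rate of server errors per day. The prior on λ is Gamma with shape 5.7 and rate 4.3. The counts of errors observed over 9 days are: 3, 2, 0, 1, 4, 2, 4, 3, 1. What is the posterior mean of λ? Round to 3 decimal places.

The Poisson likelihood adds the total count to the shape and the number of exposure periods to the rate. Here ∑xᵢ = 20 and n = 9, so shape 5.7→25.7 and rate 4.3→13.3.
Posterior mean = shape/rate = 25.7/13.3 = 1.932.

Posterior mean ≈ 1.932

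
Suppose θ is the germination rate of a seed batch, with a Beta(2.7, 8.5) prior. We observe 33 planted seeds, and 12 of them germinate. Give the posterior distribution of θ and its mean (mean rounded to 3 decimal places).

Posterior: Beta(14.7, 29.5); mean ≈ 0.333

Observing 12 successes and 21 failures updates Beta(2.7, 8.5) by adding the success and failure counts to the two shape parameters: α = 2.7+12 = 14.7, β = 8.5+21 = 29.5.
Posterior mean = α/(α+β) = 14.7/44.2 = 0.333.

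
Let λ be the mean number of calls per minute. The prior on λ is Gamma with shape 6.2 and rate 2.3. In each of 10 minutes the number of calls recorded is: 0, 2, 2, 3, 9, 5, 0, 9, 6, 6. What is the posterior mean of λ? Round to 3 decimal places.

Posterior mean ≈ 3.919

Total count ∑xᵢ = 42 over n = 10 minutes.
Gamma is conjugate to the Poisson likelihood: posterior is Gamma(shape = 6.2+42 = 48.2, rate = 2.3+10 = 12.3).
Posterior mean = shape/rate = 48.2/12.3 = 3.919.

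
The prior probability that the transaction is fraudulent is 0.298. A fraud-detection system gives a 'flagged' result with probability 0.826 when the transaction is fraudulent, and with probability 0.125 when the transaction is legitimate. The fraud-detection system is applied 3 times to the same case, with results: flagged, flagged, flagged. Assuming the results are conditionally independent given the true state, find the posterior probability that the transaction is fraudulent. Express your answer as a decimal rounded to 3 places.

With H the event that the transaction is fraudulent, the joint likelihood of the observed sequence is P(data|H) = 0.826·0.826·0.826 = 0.56356 and P(data|¬H) = 0.125·0.125·0.125 = 0.0019531.
Bayes: P(H|data) = 0.298·0.56356 / (0.298·0.56356 + 0.702·0.0019531) = 0.16794/0.16931 = 0.9919.

Posterior P(H) ≈ 0.992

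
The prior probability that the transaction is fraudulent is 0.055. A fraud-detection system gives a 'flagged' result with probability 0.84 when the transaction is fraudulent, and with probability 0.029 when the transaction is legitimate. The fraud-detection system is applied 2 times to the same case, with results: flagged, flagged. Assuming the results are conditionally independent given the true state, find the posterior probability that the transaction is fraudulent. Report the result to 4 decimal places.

Posterior P(H) ≈ 0.9799

Let H be the event that the transaction is fraudulent; start with P(H) = 0.055. P('flagged'|H) = 0.84, P('flagged'|¬H) = 0.029.
Update on result 1 ('flagged'): P(H) ← 0.84·0.0550 / (0.84·0.0550 + 0.029·0.9450) = 0.046200/0.073605 = 0.6277.
Update on result 2 ('flagged'): P(H) ← 0.84·0.6277 / (0.84·0.6277 + 0.029·0.3723) = 0.52725/0.53804 = 0.9799.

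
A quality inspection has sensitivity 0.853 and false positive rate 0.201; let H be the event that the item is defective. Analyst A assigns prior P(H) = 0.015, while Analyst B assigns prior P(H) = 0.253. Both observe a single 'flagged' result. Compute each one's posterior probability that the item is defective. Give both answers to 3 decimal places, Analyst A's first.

Analyst A: 0.061; Analyst B: 0.590

P('+'|H) = 0.853, P('+'|¬H) = 0.201.
Analyst A: numerator 0.853·0.015 = 0.012795; evidence = 0.012795+0.201·0.985 = 0.21078; posterior = 0.061.
Analyst B: numerator 0.853·0.253 = 0.21581; evidence = 0.21581+0.201·0.747 = 0.36596; posterior = 0.590.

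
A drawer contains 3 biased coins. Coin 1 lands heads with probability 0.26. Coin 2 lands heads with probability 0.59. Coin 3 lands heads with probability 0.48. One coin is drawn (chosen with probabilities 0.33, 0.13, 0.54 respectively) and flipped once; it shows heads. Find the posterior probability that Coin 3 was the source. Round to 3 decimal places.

P(heads|C1) = 0.26; P(heads|C2) = 0.59; P(heads|C3) = 0.48.
Prior × likelihood for each source: 0.33·0.26=0.08580, 0.13·0.59=0.07670, 0.54·0.48=0.2592. Summing gives P(heads) = 0.42170.
P(Coin 3 | heads) = 0.2592 / 0.42170 = 0.615.

Posterior probability ≈ 0.615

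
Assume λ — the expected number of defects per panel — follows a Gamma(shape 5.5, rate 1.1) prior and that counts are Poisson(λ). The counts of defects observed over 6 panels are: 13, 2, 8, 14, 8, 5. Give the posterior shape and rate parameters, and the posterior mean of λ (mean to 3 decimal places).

The Poisson likelihood adds the total count to the shape and the number of exposure periods to the rate. Here ∑xᵢ = 50 and n = 6, so shape 5.5→55.5 and rate 1.1→7.1.
Posterior mean = shape/rate = 55.5/7.1 = 7.817.

Posterior: Gamma(shape=55.5, rate=7.1); mean ≈ 7.817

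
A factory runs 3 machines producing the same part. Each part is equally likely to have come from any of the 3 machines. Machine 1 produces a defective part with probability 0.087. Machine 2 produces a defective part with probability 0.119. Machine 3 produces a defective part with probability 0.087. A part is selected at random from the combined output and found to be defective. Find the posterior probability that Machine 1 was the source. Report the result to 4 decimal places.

Posterior probability ≈ 0.2969

P(defective|M1) = 0.087; P(defective|M2) = 0.119; P(defective|M3) = 0.087.
Prior × likelihood for each source: 0.333333·0.087=0.02900, 0.333333·0.119=0.03967, 0.333333·0.087=0.02900. Summing gives P(defective) = 0.097667.
P(Machine 1 | defective) = 0.02900 / 0.097667 = 0.2969.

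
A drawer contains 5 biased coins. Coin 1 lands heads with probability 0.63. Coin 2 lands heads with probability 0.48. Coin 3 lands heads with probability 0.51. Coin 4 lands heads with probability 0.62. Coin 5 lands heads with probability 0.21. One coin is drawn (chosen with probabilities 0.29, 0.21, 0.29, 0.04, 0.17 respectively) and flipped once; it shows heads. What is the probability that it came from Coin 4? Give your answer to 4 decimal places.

Posterior probability ≈ 0.0504

P(heads|C1) = 0.63; P(heads|C2) = 0.48; P(heads|C3) = 0.51; P(heads|C4) = 0.62; P(heads|C5) = 0.21.
Prior × likelihood for each source: 0.29·0.63=0.1827, 0.21·0.48=0.1008, 0.29·0.51=0.1479, 0.04·0.62=0.02480, 0.17·0.21=0.03570. Summing gives P(heads) = 0.49190.
P(Coin 4 | heads) = 0.02480 / 0.49190 = 0.0504.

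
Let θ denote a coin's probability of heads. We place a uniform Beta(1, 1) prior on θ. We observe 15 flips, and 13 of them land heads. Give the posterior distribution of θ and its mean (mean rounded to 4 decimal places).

Posterior: Beta(14, 3); mean ≈ 0.8235

Observing 13 successes and 2 failures updates Beta(1, 1) by adding the success and failure counts to the two shape parameters: α = 1+13 = 14, β = 1+2 = 3.
Posterior mean = α/(α+β) = 14/17 = 0.8235.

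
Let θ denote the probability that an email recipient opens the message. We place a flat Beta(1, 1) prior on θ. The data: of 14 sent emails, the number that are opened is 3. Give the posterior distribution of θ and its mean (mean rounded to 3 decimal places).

The binomial likelihood is conjugate to the Beta prior: with 3 successes and 11 failures, the posterior is Beta(1+3, 1+11) = Beta(4, 12).
Posterior mean = α/(α+β) = 4/16 = 0.250.

Posterior: Beta(4, 12); mean ≈ 0.250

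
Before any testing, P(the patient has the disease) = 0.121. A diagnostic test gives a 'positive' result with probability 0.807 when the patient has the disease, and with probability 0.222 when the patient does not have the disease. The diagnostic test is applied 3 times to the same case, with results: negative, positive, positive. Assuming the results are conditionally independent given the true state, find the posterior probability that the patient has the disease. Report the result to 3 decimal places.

Posterior P(H) ≈ 0.311

With H the event that the patient has the disease, the joint likelihood of the observed sequence is P(data|H) = 0.193·0.807·0.807 = 0.12569 and P(data|¬H) = 0.778·0.222·0.222 = 0.038343.
Bayes: P(H|data) = 0.121·0.12569 / (0.121·0.12569 + 0.879·0.038343) = 0.015209/0.048912 = 0.3109.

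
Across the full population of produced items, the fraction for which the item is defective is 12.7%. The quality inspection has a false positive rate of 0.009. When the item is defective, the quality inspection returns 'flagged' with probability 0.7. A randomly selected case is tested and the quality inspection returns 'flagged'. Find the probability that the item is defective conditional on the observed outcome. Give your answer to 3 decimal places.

Write H for 'the item is defective'. Prior odds H:¬H = 0.127/0.873 = 0.14548. For the 'flagged' outcome, the likelihood ratio is 0.7/0.009 = 77.778.
Posterior odds = 0.14548 × 77.778 = 11.315, so P(H|E) = 11.315/(1+11.315) = 0.919.

P(H | E) ≈ 0.919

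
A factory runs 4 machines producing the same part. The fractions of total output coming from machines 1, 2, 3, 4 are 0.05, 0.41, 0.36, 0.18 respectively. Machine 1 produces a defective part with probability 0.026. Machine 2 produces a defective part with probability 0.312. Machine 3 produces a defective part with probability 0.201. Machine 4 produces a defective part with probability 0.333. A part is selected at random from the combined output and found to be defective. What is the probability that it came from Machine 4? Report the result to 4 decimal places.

Posterior probability ≈ 0.2292

Tabulate prior·likelihood by source: [1] prior 0.05, lik 0.026, product 0.001300; [2] prior 0.41, lik 0.312, product 0.1279; [3] prior 0.36, lik 0.201, product 0.07236; [4] prior 0.18, lik 0.333, product 0.05994.
Normalizing constant = 0.26152; the posterior for Machine 4 is its product over the sum, 0.05994/0.26152 = 0.2292.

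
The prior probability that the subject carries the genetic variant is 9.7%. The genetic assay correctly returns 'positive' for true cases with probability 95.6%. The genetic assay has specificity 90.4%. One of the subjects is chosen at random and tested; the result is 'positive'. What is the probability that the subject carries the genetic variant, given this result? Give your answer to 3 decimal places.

Write H for 'the subject carries the genetic variant'. Prior odds H:¬H = 0.097/0.903 = 0.10742. For the 'positive' outcome, the likelihood ratio is 0.956/0.096 = 9.9583.
Posterior odds = 0.10742 × 9.9583 = 1.0697, so P(H|E) = 1.0697/(1+1.0697) = 0.517.

P(H | E) ≈ 0.517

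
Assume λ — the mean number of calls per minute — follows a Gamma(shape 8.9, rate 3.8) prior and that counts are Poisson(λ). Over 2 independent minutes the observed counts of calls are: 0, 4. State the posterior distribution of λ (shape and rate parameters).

The Poisson likelihood adds the total count to the shape and the number of exposure periods to the rate. Here ∑xᵢ = 4 and n = 2, so shape 8.9→12.9 and rate 3.8→5.8.

Posterior: Gamma(shape=12.9, rate=5.8)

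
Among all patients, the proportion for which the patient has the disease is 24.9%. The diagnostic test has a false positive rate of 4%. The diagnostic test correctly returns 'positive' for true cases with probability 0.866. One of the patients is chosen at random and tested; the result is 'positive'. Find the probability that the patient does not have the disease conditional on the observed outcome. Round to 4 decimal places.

P(¬H | E) ≈ 0.1223

Write H for 'the patient has the disease'. Prior odds H:¬H = 0.249/0.751 = 0.33156. For the 'positive' outcome, the likelihood ratio is 0.866/0.04 = 21.650.
Posterior odds = 0.33156 × 21.650 = 7.1782, so P(H|E) = 7.1782/(1+7.1782) = 0.8777. Then P(¬H|E) = 1 − 0.8777 = 0.1223.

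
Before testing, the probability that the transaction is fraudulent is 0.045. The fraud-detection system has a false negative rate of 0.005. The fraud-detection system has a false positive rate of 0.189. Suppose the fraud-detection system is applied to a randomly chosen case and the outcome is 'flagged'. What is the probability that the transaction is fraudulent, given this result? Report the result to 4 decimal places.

Let H be the event that the transaction is fraudulent. P(H) = 0.045, so P(¬H) = 0.955. With E the 'flagged' result, P(E|H) = 0.995 and P(E|¬H) = 0.189.
P(E) = 0.995·0.045 + 0.189·0.955 = 0.044775 + 0.18049 = 0.22527.
By Bayes' theorem, P(H|E) = 0.044775 / 0.22527 = 0.1988.

P(H | E) ≈ 0.1988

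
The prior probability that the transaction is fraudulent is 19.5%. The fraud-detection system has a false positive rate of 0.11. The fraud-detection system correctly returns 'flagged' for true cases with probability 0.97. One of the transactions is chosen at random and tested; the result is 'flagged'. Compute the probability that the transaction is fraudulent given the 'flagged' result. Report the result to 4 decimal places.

P(H | E) ≈ 0.6811

Let H be the event that the transaction is fraudulent. P(H) = 0.195, so P(¬H) = 0.805. With E the 'flagged' result, P(E|H) = 0.97 and P(E|¬H) = 0.11.
P(E) = 0.97·0.195 + 0.11·0.805 = 0.18915 + 0.088550 = 0.27770.
By Bayes' theorem, P(H|E) = 0.18915 / 0.27770 = 0.6811.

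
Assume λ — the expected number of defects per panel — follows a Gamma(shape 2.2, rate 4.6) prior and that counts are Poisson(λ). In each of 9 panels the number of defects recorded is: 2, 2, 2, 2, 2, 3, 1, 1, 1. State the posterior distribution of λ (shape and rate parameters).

Posterior: Gamma(shape=18.2, rate=13.6)

The Poisson likelihood adds the total count to the shape and the number of exposure periods to the rate. Here ∑xᵢ = 16 and n = 9, so shape 2.2→18.2 and rate 4.6→13.6.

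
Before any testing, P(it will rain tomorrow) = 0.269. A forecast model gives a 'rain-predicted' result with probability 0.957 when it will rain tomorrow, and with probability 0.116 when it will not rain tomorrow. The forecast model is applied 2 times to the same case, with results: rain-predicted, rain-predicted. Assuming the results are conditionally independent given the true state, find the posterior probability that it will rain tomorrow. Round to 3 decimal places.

Posterior P(H) ≈ 0.962

Let H be the event that it will rain tomorrow; start with P(H) = 0.269. P('rain-predicted'|H) = 0.957, P('rain-predicted'|¬H) = 0.116.
Update on result 1 ('rain-predicted'): P(H) ← 0.957·0.2690 / (0.957·0.2690 + 0.116·0.7310) = 0.25743/0.34223 = 0.7522.
Update on result 2 ('rain-predicted'): P(H) ← 0.957·0.7522 / (0.957·0.7522 + 0.116·0.2478) = 0.71988/0.74862 = 0.9616.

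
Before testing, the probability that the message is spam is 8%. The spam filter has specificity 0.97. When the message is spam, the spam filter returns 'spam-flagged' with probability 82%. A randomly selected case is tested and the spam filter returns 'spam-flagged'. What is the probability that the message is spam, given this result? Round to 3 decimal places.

Write H for 'the message is spam'. Prior odds H:¬H = 0.08/0.92 = 0.086957. For the 'spam-flagged' outcome, the likelihood ratio is 0.82/0.03 = 27.333.
Posterior odds = 0.086957 × 27.333 = 2.3768, so P(H|E) = 2.3768/(1+2.3768) = 0.704.

P(H | E) ≈ 0.704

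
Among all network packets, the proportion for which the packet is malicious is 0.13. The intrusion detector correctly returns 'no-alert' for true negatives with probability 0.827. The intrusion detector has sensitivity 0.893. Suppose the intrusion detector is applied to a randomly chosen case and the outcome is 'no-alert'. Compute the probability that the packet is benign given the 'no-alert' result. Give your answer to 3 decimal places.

P(¬H | E) ≈ 0.981

Let H be the event that the packet is malicious. P(H) = 0.13, so P(¬H) = 0.87. With E the 'no-alert' result, P(E|H) = 0.107 and P(E|¬H) = 0.827.
P(E) = 0.107·0.13 + 0.827·0.87 = 0.013910 + 0.71949 = 0.73340.
By Bayes' theorem, P(H|E) = 0.013910 / 0.73340 = 0.019. Hence P(¬H|E) = 1 − 0.019 = 0.981.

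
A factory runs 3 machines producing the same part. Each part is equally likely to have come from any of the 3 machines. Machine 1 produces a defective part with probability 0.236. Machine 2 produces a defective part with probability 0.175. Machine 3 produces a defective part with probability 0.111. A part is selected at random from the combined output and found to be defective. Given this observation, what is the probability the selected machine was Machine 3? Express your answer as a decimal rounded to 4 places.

Posterior probability ≈ 0.2126

Tabulate prior·likelihood by source: [1] prior 0.333333, lik 0.236, product 0.07867; [2] prior 0.333333, lik 0.175, product 0.05833; [3] prior 0.333333, lik 0.111, product 0.03700.
Normalizing constant = 0.17400; the posterior for Machine 3 is its product over the sum, 0.03700/0.17400 = 0.2126.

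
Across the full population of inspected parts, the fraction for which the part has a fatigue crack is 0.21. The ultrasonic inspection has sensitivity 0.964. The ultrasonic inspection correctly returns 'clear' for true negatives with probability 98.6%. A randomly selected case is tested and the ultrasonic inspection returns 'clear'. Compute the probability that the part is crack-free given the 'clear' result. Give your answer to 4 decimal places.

P(¬H | E) ≈ 0.9904

Write H for 'the part has a fatigue crack'. Prior odds H:¬H = 0.21/0.79 = 0.26582. For the 'clear' outcome, the likelihood ratio is 0.036/0.986 = 0.036511.
Posterior odds = 0.26582 × 0.036511 = 0.0097055, so P(H|E) = 0.0097055/(1+0.0097055) = 0.0096. Then P(¬H|E) = 1 − 0.0096 = 0.9904.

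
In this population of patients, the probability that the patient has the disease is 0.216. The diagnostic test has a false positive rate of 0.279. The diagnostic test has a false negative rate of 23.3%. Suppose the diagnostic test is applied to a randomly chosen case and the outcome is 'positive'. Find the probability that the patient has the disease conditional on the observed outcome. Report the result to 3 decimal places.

Write H for 'the patient has the disease'. Prior odds H:¬H = 0.216/0.784 = 0.27551. For the 'positive' outcome, the likelihood ratio is 0.767/0.279 = 2.7491.
Posterior odds = 0.27551 × 2.7491 = 0.75741, so P(H|E) = 0.75741/(1+0.75741) = 0.431.

P(H | E) ≈ 0.431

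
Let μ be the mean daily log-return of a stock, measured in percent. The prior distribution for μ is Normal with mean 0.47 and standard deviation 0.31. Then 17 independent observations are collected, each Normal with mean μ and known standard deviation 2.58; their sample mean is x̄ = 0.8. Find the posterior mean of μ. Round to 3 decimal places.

Posterior mean ≈ 0.535

Prior precision 1/τ₀² = 1/0.31² = 10.4058; data precision n/σ² = 17/2.58² = 2.55393.
Posterior precision = 10.4058 + 2.55393 = 12.9598.
Posterior mean = (10.4058·0.47 + 2.55393·0.8) / 12.9598 = 0.535.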